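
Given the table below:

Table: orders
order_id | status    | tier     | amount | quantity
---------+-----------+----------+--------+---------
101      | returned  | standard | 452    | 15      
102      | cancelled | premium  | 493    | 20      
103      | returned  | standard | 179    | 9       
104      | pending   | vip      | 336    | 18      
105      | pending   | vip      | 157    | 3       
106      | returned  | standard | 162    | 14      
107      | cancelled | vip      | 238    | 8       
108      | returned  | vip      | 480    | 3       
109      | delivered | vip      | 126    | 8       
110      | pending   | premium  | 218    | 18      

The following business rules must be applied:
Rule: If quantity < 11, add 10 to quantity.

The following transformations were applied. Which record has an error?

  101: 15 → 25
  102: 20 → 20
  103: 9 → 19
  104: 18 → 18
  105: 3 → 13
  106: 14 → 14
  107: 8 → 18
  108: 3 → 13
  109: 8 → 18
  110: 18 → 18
Record 101 has an error. The correct transformed value should be 15, not 25.

Step 1: Check each record against the rule
Step 2: Record 101 has quantity = 15
Step 3: Since 15 >= 11, the bonus should not have been applied
Step 4: Correct value = 15, but claimed value = 25
Conclusion: Record 101 has the error.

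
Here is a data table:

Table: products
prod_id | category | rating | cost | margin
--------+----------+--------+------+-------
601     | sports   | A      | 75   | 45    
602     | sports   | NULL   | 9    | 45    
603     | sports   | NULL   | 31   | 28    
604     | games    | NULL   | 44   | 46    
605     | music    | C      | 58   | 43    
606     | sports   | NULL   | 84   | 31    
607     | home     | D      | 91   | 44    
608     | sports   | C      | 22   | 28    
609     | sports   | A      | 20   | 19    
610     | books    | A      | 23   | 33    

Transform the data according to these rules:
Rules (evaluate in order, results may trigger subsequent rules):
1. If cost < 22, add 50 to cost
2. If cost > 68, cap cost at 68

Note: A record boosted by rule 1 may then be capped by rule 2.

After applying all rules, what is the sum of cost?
509

Step 1: Apply rule 1 to records with cost < 22
  - 2 records get bonus of 50
  - Of these, 1 records then exceed 68 and get capped
Step 2: Apply rule 2 to records with cost > 68
  - 3 records (original) are capped
Step 3: Calculate final sum = 509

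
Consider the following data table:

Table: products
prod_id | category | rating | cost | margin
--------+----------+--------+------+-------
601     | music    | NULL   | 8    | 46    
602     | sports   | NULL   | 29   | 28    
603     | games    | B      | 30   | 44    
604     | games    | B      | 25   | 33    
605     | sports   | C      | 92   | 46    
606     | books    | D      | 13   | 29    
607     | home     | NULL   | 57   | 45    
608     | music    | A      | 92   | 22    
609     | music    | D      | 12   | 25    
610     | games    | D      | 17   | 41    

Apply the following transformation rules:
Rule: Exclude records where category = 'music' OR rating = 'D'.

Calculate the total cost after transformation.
233

Step 1: Find records where category = 'music' OR rating = 'D'
Step 2: 5 records match, summing to 142
Step 3: Original sum: 375
Step 4: Remaining sum = 375 - 142 = 233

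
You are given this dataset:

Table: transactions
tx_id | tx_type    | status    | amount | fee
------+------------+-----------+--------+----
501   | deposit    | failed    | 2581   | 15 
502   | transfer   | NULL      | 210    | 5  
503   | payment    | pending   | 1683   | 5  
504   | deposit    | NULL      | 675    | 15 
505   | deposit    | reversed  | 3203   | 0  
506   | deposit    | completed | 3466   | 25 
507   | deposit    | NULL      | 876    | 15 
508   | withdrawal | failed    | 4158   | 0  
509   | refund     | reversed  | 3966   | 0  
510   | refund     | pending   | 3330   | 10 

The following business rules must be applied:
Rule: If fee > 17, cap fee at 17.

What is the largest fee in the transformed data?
17

Step 1: Original maximum fee = 25
Step 2: Apply cap at 17
Step 3: 1 records had fee > 17 and were capped
Step 4: Maximum after transformation = 17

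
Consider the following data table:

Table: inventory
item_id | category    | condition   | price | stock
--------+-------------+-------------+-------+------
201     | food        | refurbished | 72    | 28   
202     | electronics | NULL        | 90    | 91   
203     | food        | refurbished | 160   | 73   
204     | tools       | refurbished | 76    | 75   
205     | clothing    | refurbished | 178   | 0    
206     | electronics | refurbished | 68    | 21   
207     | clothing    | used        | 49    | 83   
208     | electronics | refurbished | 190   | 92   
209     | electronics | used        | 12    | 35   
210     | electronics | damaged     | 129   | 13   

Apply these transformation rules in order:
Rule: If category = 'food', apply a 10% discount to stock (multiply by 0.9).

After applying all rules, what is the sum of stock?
500.9

Step 1: Records with category = 'food' have total stock = 101
Step 2: Apply multiplier: 101 × 0.9 = 90.9
Step 3: Other records total: 410
Step 4: Final sum = 90.9 + 410 = 500.9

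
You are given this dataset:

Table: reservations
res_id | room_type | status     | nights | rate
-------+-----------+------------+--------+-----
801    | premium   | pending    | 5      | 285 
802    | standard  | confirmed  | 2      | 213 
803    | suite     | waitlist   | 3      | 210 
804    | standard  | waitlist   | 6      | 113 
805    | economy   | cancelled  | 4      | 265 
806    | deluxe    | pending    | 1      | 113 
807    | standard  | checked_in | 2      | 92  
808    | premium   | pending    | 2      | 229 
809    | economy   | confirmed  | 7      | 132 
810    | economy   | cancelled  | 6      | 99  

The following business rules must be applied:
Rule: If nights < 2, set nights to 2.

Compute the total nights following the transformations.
39

Step 1: 1 records have nights < 2
Step 2: These records originally summed to 1
Step 3: After setting to minimum: 1 × 2 = 2
Step 4: Unaffected records sum: 37
Step 5: Final sum = 2 + 37 = 39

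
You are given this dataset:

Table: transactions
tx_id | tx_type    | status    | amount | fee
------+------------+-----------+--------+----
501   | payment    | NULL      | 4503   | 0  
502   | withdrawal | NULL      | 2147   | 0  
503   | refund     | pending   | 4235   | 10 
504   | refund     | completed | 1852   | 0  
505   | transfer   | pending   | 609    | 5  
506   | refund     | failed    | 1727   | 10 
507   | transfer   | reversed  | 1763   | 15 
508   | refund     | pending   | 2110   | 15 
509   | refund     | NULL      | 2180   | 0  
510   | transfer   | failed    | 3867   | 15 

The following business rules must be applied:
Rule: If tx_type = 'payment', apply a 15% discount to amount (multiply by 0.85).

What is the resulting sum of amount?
24317.55

Step 1: Records with tx_type = 'payment' have total amount = 4503
Step 2: Apply multiplier: 4503 × 0.85 = 3827.55
Step 3: Other records total: 20490
Step 4: Final sum = 3827.55 + 20490 = 24317.55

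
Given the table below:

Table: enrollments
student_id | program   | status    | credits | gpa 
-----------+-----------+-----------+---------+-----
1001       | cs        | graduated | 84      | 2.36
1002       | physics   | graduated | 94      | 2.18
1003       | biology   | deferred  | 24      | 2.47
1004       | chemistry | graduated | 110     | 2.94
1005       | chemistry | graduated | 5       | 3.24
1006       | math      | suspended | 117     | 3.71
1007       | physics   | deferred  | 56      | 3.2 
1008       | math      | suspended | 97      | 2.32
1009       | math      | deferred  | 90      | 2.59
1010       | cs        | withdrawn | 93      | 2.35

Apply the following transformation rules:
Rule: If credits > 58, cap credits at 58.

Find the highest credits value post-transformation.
58

Step 1: Original maximum credits = 117
Step 2: Apply cap at 58
Step 3: 7 records had credits > 58 and were capped
Step 4: Maximum after transformation = 58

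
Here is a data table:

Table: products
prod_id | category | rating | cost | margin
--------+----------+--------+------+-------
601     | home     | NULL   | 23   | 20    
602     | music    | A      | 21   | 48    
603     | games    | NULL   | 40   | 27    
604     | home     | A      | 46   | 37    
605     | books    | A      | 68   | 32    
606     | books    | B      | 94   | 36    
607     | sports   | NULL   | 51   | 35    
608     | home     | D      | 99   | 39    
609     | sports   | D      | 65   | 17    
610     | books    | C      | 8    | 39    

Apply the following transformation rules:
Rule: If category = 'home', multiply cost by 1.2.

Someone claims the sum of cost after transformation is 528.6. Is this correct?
No, the correct result is 548.6.

Step 1: Calculate the correct sum after transformation
Step 2: Apply multiplier 1.2 to records where category = 'home'
Step 3: Correct result = 548.6
Step 4: Claimed result = 528.6
Step 5: 548.6 ≠ 528.6
Conclusion: The claimed result is incorrect. The correct answer is 548.6.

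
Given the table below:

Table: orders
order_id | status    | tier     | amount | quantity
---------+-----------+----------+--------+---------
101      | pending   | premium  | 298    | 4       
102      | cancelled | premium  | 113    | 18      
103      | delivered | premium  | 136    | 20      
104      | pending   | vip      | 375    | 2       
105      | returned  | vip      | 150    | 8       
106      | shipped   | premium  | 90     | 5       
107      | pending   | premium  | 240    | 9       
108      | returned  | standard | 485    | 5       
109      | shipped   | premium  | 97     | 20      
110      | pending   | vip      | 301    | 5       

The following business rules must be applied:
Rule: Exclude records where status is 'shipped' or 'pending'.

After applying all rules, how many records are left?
4

Step 1: Count records to exclude
  - 2 (shipped) + 4 (pending) = 6 records
Step 2: Total records: 10
Step 3: Remaining = 10 - 6 = 4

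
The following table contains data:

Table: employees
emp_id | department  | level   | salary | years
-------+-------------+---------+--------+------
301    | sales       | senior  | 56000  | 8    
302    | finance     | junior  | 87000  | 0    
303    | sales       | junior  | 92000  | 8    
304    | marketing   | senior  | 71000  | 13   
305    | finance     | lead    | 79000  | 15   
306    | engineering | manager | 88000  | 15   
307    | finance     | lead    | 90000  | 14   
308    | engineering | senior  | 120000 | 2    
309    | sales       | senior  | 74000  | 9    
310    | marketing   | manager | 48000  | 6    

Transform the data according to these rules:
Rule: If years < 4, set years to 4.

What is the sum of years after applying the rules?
96

Step 1: 2 records have years < 4
Step 2: These records originally summed to 2
Step 3: After setting to minimum: 2 × 4 = 8
Step 4: Unaffected records sum: 88
Step 5: Final sum = 8 + 88 = 96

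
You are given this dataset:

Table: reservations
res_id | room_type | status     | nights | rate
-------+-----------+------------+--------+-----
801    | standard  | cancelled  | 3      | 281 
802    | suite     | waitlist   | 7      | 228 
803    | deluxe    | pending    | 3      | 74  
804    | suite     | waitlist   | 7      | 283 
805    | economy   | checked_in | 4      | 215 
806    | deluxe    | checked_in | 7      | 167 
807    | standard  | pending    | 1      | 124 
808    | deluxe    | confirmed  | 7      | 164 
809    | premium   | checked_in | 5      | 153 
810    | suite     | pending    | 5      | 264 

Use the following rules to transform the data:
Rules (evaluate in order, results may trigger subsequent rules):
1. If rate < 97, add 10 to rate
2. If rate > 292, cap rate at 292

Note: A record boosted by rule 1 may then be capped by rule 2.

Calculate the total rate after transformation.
1963

Step 1: Apply rule 1 to records with rate < 97
  - 1 records get bonus of 10
  - Of these, 0 records then exceed 292 and get capped
Step 2: Apply rule 2 to records with rate > 292
  - 0 records (original) are capped
Step 3: Calculate final sum = 1963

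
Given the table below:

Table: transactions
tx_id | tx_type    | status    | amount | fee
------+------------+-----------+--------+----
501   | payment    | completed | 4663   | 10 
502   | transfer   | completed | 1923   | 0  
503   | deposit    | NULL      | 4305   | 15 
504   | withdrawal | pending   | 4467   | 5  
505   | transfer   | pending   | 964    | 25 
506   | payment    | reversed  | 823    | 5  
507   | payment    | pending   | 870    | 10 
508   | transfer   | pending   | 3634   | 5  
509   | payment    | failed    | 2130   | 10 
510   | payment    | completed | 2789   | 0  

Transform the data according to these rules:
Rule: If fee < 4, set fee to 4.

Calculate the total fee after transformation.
93

Step 1: 2 records have fee < 4
Step 2: These records originally summed to 0
Step 3: After setting to minimum: 2 × 4 = 8
Step 4: Unaffected records sum: 85
Step 5: Final sum = 8 + 85 = 93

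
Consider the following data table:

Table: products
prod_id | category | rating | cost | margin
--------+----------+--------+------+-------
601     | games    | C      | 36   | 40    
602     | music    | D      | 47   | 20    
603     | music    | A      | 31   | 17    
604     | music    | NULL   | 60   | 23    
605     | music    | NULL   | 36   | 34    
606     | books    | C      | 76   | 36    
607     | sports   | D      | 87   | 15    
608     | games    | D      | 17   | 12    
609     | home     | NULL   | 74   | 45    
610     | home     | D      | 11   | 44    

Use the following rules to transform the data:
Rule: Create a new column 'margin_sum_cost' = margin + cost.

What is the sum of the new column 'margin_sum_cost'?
761

Step 1: For each record, compute margin + cost
Example calculations:
  40 + 36 = 76
  20 + 47 = 67
  17 + 31 = 48
  ...
Step 2: Sum all derived values
Step 3: Total = 761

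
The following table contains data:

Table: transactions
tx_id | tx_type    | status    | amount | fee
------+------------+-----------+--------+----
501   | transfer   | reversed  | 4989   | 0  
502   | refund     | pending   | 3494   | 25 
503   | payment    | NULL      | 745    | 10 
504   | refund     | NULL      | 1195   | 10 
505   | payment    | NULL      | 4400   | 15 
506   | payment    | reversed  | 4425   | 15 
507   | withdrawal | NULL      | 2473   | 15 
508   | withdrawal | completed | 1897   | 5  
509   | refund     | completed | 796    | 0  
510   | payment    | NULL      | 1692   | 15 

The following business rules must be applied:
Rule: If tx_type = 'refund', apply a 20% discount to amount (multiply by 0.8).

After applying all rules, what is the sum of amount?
25009.0

Step 1: Records with tx_type = 'refund' have total amount = 5485
Step 2: Apply multiplier: 5485 × 0.8 = 4388.0
Step 3: Other records total: 20621
Step 4: Final sum = 4388.0 + 20621 = 25009.0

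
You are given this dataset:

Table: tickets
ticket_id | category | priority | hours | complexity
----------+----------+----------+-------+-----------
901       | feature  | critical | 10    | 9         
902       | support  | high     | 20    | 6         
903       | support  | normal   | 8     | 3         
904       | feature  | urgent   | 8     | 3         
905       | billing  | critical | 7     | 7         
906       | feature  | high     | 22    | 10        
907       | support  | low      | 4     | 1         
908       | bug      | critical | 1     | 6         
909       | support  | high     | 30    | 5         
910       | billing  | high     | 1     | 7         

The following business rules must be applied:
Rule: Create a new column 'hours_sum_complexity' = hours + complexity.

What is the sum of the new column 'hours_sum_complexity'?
168

Step 1: For each record, compute hours + complexity
Example calculations:
  10 + 9 = 19
  20 + 6 = 26
  8 + 3 = 11
  ...
Step 2: Sum all derived values
Step 3: Total = 168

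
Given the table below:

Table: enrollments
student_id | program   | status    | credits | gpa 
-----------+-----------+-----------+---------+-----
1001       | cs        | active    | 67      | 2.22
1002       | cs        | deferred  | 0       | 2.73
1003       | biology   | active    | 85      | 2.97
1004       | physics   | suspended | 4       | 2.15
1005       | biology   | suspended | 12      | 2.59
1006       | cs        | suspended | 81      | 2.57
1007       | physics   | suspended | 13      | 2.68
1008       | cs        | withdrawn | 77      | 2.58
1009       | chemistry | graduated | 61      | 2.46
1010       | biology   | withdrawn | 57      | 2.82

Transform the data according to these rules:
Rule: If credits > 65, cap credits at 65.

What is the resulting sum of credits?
407

Step 1: 4 records have credits > 65
Step 2: These records originally summed to 310
Step 3: After capping: 4 × 65 = 260
Step 4: Unaffected records sum: 147
Step 5: Final sum = 260 + 147 = 407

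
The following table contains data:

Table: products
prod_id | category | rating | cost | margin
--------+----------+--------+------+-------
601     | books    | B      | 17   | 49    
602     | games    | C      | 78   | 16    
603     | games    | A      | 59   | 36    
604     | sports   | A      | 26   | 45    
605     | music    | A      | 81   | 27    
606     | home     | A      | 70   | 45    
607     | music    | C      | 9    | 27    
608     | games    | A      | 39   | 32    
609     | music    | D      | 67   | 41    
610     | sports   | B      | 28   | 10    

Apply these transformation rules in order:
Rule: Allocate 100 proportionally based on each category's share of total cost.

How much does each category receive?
books: 3.59, games: 37.13, home: 14.77, music: 33.12, sports: 11.39

Step 1: Calculate total cost = 474
Step 2: Calculate each category's proportion:
  books: 17/474 = 3.59% → 3.59
  games: 176/474 = 37.13% → 37.13
  home: 70/474 = 14.77% → 14.77
  music: 157/474 = 33.12% → 33.12
  sports: 54/474 = 11.39% → 11.39
Step 3: Verify: sum of allocations ≈ 100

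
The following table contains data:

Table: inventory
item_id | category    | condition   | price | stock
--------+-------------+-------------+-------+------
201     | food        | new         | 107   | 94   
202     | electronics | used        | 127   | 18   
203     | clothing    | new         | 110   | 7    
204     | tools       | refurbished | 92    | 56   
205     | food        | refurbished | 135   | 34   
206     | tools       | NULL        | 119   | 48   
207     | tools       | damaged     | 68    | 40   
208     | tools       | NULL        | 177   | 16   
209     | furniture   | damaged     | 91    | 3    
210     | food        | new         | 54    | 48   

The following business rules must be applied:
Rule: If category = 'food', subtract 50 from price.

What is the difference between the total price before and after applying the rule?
150

Step 1: Original sum of price = 1080
Step 2: 3 records have category = 'food'
Step 3: Each affected record changes by -50
Step 4: Total change = 3 × -50 = -150
Step 5: New sum = 1080 + -150 = 930
Step 6: Difference = |930 - 1080| = 150
        (Sum decreased by 150)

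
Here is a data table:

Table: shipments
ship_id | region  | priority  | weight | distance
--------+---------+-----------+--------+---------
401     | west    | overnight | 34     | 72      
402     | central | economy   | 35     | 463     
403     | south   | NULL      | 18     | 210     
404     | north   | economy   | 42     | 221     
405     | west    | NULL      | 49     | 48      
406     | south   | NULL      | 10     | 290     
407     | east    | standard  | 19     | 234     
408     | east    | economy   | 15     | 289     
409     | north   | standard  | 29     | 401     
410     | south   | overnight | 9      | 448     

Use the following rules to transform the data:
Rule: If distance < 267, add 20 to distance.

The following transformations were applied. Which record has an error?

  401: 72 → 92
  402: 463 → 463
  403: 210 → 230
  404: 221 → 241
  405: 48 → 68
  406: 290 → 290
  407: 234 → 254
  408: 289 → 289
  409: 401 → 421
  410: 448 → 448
Record 409 has an error. The correct transformed value should be 401, not 421.

Step 1: Check each record against the rule
Step 2: Record 409 has distance = 401
Step 3: Since 401 >= 267, the bonus should not have been applied
Step 4: Correct value = 401, but claimed value = 421
Conclusion: Record 409 has the error.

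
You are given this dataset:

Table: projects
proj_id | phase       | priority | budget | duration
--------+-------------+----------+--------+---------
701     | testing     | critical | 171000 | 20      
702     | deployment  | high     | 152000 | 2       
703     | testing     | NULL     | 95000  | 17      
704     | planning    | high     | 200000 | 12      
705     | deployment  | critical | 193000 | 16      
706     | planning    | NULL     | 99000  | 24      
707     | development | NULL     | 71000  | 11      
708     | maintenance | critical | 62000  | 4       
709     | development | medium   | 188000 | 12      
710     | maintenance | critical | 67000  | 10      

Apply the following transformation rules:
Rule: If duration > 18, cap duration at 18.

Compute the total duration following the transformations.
120

Step 1: 2 records have duration > 18
Step 2: These records originally summed to 44
Step 3: After capping: 2 × 18 = 36
Step 4: Unaffected records sum: 84
Step 5: Final sum = 36 + 84 = 120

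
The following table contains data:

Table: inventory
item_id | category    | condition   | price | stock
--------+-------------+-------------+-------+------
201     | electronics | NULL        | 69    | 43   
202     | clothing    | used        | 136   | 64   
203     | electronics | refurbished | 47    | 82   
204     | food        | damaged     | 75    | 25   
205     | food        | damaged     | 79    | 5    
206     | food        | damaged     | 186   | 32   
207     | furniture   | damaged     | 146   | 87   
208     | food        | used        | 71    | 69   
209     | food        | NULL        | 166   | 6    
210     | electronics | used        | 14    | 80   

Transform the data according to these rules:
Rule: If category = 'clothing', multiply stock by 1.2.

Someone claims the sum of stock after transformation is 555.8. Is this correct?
No, the correct result is 505.8.

Step 1: Calculate the correct sum after transformation
Step 2: Apply multiplier 1.2 to records where category = 'clothing'
Step 3: Correct result = 505.8
Step 4: Claimed result = 555.8
Step 5: 505.8 ≠ 555.8
Conclusion: The claimed result is incorrect. The correct answer is 505.8.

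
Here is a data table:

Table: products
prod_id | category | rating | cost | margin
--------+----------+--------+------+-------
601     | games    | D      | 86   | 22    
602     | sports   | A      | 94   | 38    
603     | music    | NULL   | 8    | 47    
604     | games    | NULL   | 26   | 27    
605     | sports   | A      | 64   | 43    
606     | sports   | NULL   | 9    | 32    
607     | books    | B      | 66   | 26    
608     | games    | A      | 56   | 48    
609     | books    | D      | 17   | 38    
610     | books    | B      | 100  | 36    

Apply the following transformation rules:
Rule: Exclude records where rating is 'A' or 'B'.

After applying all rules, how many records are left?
5

Step 1: Count records to exclude
  - 3 (A) + 2 (B) = 5 records
Step 2: Total records: 10
Step 3: Remaining = 10 - 5 = 5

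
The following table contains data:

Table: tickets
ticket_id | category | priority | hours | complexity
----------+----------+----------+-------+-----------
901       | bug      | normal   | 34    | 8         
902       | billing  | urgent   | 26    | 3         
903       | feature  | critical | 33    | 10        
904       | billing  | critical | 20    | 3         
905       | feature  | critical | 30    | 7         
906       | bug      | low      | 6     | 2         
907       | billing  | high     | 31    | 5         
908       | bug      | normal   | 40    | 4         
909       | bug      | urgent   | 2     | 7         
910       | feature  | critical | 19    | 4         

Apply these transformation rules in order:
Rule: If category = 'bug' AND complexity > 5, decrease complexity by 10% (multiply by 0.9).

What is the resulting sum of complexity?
51.5

Step 1: Find records where category = 'bug' AND complexity > 5
Step 2: 2 records match, summing to 15
Step 3: After multiplier: 15 × 0.9 = 13.5
Step 4: Unaffected records sum: 38
Step 5: Final sum = 13.5 + 38 = 51.5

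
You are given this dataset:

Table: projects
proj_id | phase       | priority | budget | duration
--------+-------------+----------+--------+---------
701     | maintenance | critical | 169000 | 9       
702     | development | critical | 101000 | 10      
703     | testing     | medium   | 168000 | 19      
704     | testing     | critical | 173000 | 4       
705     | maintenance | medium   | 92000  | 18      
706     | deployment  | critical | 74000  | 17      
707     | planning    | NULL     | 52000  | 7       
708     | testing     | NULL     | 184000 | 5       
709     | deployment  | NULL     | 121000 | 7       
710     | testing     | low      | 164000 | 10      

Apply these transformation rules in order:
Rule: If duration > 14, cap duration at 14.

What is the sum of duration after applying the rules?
94

Step 1: 3 records have duration > 14
Step 2: These records originally summed to 54
Step 3: After capping: 3 × 14 = 42
Step 4: Unaffected records sum: 52
Step 5: Final sum = 42 + 52 = 94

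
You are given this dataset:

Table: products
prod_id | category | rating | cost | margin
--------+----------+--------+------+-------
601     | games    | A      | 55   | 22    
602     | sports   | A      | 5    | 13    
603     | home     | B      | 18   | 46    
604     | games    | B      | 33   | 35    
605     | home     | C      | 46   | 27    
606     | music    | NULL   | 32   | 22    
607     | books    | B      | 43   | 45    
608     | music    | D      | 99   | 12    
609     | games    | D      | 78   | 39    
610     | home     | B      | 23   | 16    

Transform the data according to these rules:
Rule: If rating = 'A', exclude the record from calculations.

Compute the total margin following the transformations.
242

Step 1: Identify records where rating = 'A'
Step 2: The excluded records sum to 35
Step 3: Original total margin = 277
Step 4: Remaining total = 277 - 35 = 242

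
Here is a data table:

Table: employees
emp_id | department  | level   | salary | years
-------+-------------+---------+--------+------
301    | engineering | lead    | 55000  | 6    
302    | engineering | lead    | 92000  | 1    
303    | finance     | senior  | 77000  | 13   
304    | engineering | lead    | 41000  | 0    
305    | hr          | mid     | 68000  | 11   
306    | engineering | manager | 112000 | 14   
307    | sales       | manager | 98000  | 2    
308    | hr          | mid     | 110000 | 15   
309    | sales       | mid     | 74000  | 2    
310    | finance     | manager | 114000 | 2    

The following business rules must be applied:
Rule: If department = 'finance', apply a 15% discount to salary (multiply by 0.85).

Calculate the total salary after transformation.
812350.0

Step 1: Records with department = 'finance' have total salary = 191000
Step 2: Apply multiplier: 191000 × 0.85 = 162350.0
Step 3: Other records total: 650000
Step 4: Final sum = 162350.0 + 650000 = 812350.0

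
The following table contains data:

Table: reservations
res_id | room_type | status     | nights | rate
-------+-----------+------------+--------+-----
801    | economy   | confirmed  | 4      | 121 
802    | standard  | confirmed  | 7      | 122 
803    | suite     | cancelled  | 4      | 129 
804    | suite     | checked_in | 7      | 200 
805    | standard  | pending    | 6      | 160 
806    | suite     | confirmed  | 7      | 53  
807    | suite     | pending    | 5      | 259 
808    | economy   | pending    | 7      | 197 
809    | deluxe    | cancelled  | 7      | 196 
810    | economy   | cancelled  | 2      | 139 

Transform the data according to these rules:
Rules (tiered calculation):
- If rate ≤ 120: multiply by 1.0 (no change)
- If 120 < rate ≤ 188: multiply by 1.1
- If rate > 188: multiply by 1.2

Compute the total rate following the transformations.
1813.5

Step 1: Tier 1 (rate ≤ 120): 1 records, sum = 53 × 1.0 = 53.0
Step 2: Tier 2 (120 < rate ≤ 188): 5 records, sum = 671 × 1.1 = 738.1
Step 3: Tier 3 (rate > 188): 4 records, sum = 852 × 1.2 = 1022.4
Step 4: Final sum = 53.0 + 738.1 + 1022.4 = 1813.5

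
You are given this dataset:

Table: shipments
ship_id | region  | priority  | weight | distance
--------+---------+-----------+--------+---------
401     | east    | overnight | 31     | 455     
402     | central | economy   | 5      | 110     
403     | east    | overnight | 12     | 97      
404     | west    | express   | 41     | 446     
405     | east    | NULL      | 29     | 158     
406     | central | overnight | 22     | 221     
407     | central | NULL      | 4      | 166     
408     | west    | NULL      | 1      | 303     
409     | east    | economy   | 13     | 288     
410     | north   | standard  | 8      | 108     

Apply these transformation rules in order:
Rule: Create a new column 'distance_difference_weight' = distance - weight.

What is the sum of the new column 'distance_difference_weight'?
2186

Step 1: For each record, compute distance - weight
Example calculations:
  455 - 31 = 424
  110 - 5 = 105
  97 - 12 = 85
  ...
Step 2: Sum all derived values
Step 3: Total = 2186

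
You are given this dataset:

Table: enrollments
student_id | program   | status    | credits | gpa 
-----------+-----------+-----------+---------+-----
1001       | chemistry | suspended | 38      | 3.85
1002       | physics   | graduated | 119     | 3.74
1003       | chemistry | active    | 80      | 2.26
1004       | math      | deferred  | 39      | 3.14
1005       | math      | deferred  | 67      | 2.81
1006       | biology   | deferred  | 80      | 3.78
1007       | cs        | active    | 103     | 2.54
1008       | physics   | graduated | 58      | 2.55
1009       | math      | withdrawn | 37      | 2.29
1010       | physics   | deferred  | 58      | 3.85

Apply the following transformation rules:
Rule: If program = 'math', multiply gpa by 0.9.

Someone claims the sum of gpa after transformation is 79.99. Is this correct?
No, the correct result is 29.99.

Step 1: Calculate the correct sum after transformation
Step 2: Apply multiplier 0.9 to records where program = 'math'
Step 3: Correct result = 29.99
Step 4: Claimed result = 79.99
Step 5: 29.99 ≠ 79.99
Conclusion: The claimed result is incorrect. The correct answer is 29.99.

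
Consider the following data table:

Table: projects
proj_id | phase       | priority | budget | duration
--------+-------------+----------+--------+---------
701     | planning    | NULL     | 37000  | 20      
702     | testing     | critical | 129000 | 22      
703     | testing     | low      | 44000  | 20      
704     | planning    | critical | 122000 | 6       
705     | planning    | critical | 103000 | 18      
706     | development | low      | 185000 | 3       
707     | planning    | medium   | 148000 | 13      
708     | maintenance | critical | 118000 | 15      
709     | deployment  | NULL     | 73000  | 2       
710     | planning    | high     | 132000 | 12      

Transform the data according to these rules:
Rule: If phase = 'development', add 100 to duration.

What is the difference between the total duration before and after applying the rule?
100

Step 1: Original sum of duration = 131
Step 2: 1 records have phase = 'development'
Step 3: Each affected record changes by 100
Step 4: Total change = 1 × 100 = 100
Step 5: New sum = 131 + 100 = 231
Step 6: Difference = |231 - 131| = 100
        (Sum increased by 100)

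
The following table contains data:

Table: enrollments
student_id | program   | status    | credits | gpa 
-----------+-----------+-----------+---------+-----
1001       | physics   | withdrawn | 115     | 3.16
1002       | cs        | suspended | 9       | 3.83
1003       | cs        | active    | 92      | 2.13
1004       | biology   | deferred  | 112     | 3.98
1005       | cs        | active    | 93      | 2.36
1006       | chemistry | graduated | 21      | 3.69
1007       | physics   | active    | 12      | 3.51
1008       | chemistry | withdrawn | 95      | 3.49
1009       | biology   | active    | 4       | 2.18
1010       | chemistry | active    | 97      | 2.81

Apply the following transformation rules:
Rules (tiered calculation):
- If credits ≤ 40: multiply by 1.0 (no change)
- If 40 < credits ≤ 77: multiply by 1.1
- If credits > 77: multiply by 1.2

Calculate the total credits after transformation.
770.8

Step 1: Tier 1 (credits ≤ 40): 4 records, sum = 46 × 1.0 = 46.0
Step 2: Tier 2 (40 < credits ≤ 77): 0 records, sum = 0 × 1.1 = 0.0
Step 3: Tier 3 (credits > 77): 6 records, sum = 604 × 1.2 = 724.8
Step 4: Final sum = 46.0 + 0.0 + 724.8 = 770.8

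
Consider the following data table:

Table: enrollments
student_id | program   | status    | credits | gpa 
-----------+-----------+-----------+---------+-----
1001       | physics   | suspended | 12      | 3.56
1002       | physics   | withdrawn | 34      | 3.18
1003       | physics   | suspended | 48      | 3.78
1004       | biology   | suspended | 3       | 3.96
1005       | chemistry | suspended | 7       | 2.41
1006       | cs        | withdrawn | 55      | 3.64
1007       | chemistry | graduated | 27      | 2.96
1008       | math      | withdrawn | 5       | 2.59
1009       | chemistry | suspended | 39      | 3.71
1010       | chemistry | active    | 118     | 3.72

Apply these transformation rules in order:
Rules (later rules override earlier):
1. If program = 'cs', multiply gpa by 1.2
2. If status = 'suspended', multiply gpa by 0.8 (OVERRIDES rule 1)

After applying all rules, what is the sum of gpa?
30.75

Step 1: Rule 2 takes priority for records with status = 'suspended'
  - 5 records: 17.42 × 0.8 = 13.94
Step 2: Rule 1 applies to remaining records with program = 'cs'
  - 1 records: 3.64 × 1.2 = 4.37
Step 3: Other records unchanged: 12.45
Step 4: Final sum = 13.94 + 4.37 + 12.45 = 30.75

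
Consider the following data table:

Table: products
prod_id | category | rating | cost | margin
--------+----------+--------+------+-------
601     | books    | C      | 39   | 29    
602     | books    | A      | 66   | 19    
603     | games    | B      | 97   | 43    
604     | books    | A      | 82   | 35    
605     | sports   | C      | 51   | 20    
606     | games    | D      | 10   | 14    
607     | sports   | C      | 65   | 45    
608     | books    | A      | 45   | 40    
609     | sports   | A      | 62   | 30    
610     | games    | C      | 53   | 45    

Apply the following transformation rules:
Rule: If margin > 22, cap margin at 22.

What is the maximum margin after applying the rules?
22

Step 1: Original maximum margin = 45
Step 2: Apply cap at 22
Step 3: 7 records had margin > 22 and were capped
Step 4: Maximum after transformation = 22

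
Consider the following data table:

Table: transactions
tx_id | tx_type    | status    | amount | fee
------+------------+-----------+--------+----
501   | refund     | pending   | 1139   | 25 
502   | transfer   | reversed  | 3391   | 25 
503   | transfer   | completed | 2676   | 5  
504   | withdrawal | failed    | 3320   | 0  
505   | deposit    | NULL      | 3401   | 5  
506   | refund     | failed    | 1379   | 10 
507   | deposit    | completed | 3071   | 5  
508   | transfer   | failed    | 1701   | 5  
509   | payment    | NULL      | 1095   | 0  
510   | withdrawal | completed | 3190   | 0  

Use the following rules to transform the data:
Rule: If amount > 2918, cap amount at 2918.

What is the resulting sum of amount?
22580

Step 1: 5 records have amount > 2918
Step 2: These records originally summed to 16373
Step 3: After capping: 5 × 2918 = 14590
Step 4: Unaffected records sum: 7990
Step 5: Final sum = 14590 + 7990 = 22580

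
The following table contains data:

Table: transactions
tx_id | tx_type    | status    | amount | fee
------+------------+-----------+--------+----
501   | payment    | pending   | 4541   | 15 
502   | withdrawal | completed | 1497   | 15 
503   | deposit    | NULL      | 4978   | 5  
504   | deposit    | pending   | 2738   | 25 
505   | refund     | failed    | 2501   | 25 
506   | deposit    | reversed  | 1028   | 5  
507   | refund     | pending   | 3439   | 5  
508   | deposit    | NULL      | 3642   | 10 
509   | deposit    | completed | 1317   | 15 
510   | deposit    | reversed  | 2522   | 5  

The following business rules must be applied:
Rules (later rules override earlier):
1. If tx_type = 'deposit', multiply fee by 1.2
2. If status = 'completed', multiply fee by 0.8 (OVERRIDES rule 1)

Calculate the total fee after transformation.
129.0

Step 1: Rule 2 takes priority for records with status = 'completed'
  - 2 records: 30 × 0.8 = 24.0
Step 2: Rule 1 applies to remaining records with tx_type = 'deposit'
  - 5 records: 50 × 1.2 = 60.0
Step 3: Other records unchanged: 45
Step 4: Final sum = 24.0 + 60.0 + 45 = 129.0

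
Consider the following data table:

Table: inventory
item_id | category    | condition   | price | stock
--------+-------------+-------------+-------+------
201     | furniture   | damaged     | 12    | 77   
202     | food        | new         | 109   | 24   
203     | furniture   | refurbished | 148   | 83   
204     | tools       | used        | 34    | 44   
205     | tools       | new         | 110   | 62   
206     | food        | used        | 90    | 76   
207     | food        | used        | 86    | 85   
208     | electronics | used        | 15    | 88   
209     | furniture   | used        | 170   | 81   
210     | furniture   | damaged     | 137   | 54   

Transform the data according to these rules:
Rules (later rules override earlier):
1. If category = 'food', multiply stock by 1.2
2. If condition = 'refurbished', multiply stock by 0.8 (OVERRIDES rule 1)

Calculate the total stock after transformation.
694.4

Step 1: Rule 2 takes priority for records with condition = 'refurbished'
  - 1 records: 83 × 0.8 = 66.4
Step 2: Rule 1 applies to remaining records with category = 'food'
  - 3 records: 185 × 1.2 = 222.0
Step 3: Other records unchanged: 406
Step 4: Final sum = 66.4 + 222.0 + 406 = 694.4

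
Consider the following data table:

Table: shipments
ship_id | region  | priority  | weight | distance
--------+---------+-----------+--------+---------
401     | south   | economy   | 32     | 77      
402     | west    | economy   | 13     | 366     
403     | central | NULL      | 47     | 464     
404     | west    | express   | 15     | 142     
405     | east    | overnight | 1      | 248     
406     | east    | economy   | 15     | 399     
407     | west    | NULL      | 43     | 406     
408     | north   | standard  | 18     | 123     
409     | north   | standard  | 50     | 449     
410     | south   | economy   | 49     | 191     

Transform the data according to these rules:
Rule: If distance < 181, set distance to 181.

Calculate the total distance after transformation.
3066

Step 1: 3 records have distance < 181
Step 2: These records originally summed to 342
Step 3: After setting to minimum: 3 × 181 = 543
Step 4: Unaffected records sum: 2523
Step 5: Final sum = 543 + 2523 = 3066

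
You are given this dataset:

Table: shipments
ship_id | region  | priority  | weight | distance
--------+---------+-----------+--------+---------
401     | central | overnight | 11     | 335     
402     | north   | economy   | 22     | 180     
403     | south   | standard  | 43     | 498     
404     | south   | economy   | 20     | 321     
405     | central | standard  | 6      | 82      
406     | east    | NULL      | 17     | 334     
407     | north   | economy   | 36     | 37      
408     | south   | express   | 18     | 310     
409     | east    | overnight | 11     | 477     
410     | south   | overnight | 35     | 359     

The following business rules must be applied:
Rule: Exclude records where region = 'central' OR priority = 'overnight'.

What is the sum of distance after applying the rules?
1680

Step 1: Find records where region = 'central' OR priority = 'overnight'
Step 2: 4 records match, summing to 1253
Step 3: Original sum: 2933
Step 4: Remaining sum = 2933 - 1253 = 1680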